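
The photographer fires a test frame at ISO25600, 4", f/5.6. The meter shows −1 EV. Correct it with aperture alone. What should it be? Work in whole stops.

f/4

Underexposed by 1 stop → need 1 stop brighter.
Aperture: f/5.6 → f/4.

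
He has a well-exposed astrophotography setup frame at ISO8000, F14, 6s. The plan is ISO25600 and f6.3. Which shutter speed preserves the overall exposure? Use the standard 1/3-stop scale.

ISO: 8000 → 10000 → 12800 → 16000 → 20000 → 25600 — 1 2/3 stops raised (brighter).
Aperture: f/14 → f/13 → f/11 → f/10 → f/9 → f/8 → f/7.1 → f/6.3 — 2 1/3 stops larger aperture (brighter).
Net change so far: 4 stops brighter. Offset with the shutter speed: 6 → 5 → 4 → 3.2 → 2.5 → 2 → 1.6 → 1.3 → 1 → 0.8 → 0.6 → 0.5 → 0.4.

0.4 s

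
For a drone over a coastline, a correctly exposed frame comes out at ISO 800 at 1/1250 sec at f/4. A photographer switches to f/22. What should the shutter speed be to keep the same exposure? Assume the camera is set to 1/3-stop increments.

Aperture: f/4 → f/4.5 → f/5 → f/5.6 → f/6.3 → f/7.1 → f/8 → f/9 → f/10 → f/11 → f/13 → f/14 → f/16 → f/18 → f/20 → f/22 — 5 stops stopped down (darker).
Need 5 stops brighter from the shutter speed: 1/1250 → 1/1000 → 1/800 → 1/640 → 1/500 → 1/400 → 1/320 → 1/250 → 1/200 → 1/160 → 1/125 → 1/100 → 1/80 → 1/60 → 1/50 → 1/40.

1/40s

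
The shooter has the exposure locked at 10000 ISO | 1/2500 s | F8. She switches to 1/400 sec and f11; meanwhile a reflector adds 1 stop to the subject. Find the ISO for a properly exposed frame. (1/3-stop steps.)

ISO 1600

Scene light: 1 stop brighter.
Shutter speed: 1/2500 → 1/2000 → 1/1600 → 1/1250 → 1/1000 → 1/800 → 1/640 → 1/500 → 1/400 — 2 2/3 stops longer (brighter).
Aperture: f/8 → f/9 → f/10 → f/11 — 1 stop stopped down (darker).
Net so far: 2 2/3 stops brighter. ISO: 10000 → 8000 → 6400 → 5000 → 4000 → 3200 → 2500 → 2000 → 1600.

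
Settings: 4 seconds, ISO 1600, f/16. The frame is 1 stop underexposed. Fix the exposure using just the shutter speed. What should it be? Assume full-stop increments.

8 s

Underexposed by 1 stop → need 1 stop brighter.
Shutter speed: 4 → 8.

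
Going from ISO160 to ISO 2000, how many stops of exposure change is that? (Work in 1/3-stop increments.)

3 2/3 stops

160 → 200 → 250 → 320 → 400 → 500 → 640 → 800 → 1000 → 1250 → 1600 → 2000 — count the steps: 11 third-stops = 3 2/3 stops.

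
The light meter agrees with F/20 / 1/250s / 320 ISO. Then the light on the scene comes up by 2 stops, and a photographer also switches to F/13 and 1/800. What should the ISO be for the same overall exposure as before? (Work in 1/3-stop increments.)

ISO 100

Scene light: 2 stops brighter.
Aperture: f/20 → f/18 → f/16 → f/14 → f/13 — 1 1/3 stops larger aperture (brighter).
Shutter speed: 1/250 → 1/320 → 1/400 → 1/500 → 1/640 → 1/800 — 1 2/3 stops shorter (darker).
Net so far: 1 2/3 stops brighter. ISO: 320 → 250 → 200 → 160 → 125 → 100.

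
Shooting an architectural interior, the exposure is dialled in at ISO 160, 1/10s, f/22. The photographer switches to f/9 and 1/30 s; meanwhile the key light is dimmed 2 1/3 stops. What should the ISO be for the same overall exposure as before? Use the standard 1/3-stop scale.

Scene light: 2 1/3 stops darker.
Aperture: f/22 → f/20 → f/18 → f/16 → f/14 → f/13 → f/11 → f/10 → f/9 — 2 2/3 stops opened up (brighter).
Shutter speed: 1/10 → 1/13 → 1/15 → 1/20 → 1/25 → 1/30 — 1 2/3 stops shorter (darker).
Net so far: 1 1/3 stops darker. ISO: 160 → 200 → 250 → 320 → 400.

ISO 400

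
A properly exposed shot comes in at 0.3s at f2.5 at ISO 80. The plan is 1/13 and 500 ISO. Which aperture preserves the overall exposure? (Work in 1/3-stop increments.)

f/3.2

Shutter speed: 0.3 → 1/4 → 1/5 → 1/6 → 1/8 → 1/10 → 1/13 — 2 stops faster (darker).
ISO: 80 → 100 → 125 → 160 → 200 → 250 → 320 → 400 → 500 — 2 2/3 stops higher (brighter).
Net change so far: 2/3 stop brighter. Offset with the aperture: f/2.5 → f/2.8 → f/3.2.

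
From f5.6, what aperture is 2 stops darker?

Aperture: f/5.6 → f/8 → f/11 — 2 stops narrower (darker).

f/11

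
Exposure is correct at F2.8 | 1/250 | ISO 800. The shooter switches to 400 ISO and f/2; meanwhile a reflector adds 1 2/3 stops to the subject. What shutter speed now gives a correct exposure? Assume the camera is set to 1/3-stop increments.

1/800s

Scene light: 1 2/3 stops brighter.
ISO: 800 → 640 → 500 → 400 — 1 stop dropped (darker).
Aperture: f/2.8 → f/2.5 → f/2.2 → f/2 — 1 stop larger aperture (brighter).
Net so far: 1 2/3 stops brighter. Shutter speed: 1/250 → 1/320 → 1/400 → 1/500 → 1/640 → 1/800.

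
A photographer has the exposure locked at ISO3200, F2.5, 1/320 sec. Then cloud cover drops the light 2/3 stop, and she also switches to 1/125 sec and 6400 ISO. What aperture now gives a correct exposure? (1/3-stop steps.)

Scene light: 2/3 stop darker.
Shutter speed: 1/320 → 1/250 → 1/200 → 1/160 → 1/125 — 1 1/3 stops slower (brighter).
ISO: 3200 → 4000 → 5000 → 6400 — 1 stop higher (brighter).
Net so far: 1 2/3 stops brighter. Aperture: f/2.5 → f/2.8 → f/3.2 → f/3.5 → f/4 → f/4.5.

f/4.5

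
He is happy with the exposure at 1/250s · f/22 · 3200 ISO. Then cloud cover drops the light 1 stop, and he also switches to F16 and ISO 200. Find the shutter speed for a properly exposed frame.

1/15s

Scene light: 1 stop darker.
Aperture: f/22 → f/16 — 1 stop larger aperture (brighter).
ISO: 3200 → 1600 → 800 → 400 → 200 — 4 stops lower (darker).
Net so far: 4 stops darker. Shutter speed: 1/250 → 1/125 → 1/60 → 1/30 → 1/15.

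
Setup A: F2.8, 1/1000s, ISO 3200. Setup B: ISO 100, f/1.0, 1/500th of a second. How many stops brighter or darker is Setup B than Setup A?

Aperture: f/2.8 → f/2 → f/1.4 → f/1.0 — 3 stops larger aperture (brighter).
Shutter speed: 1/1000 → 1/500 — 1 stop longer (brighter).
ISO: 3200 → 1600 → 800 → 400 → 200 → 100 — 5 stops dropped (darker).
Net: +3 +1 −5 = −1 stop.

1 stop darker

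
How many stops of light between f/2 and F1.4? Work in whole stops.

1 stop

f/2 → f/1.4 — count the steps: 1 stop.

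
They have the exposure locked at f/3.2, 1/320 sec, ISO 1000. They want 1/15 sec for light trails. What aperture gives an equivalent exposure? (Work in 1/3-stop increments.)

f/14

Shutter speed: 1/320 → 1/250 → 1/200 → 1/160 → 1/125 → 1/100 → 1/80 → 1/60 → 1/50 → 1/40 → 1/30 → 1/25 → 1/20 → 1/15 — 4 1/3 stops slower (brighter).
Need 4 1/3 stops darker from the aperture: f/3.2 → f/3.5 → f/4 → f/4.5 → f/5 → f/5.6 → f/6.3 → f/7.1 → f/8 → f/9 → f/10 → f/11 → f/13 → f/14.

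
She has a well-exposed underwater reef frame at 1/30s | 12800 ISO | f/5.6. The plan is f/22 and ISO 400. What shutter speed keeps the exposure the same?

Aperture: f/5.6 → f/8 → f/11 → f/16 → f/22 — 4 stops stopped down (darker).
ISO: 12800 → 6400 → 3200 → 1600 → 800 → 400 — 5 stops dropped (darker).
Net change so far: 9 stops darker. Offset with the shutter speed: 1/30 → 1/15 → 1/8 → 1/4 → 1/2 → 1 → 2 → 4 → 8 → 15.

15 s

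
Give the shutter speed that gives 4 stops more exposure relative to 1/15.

1 s

Shutter speed: 1/15 → 1/8 → 1/4 → 1/2 → 1 — 4 stops slower (brighter).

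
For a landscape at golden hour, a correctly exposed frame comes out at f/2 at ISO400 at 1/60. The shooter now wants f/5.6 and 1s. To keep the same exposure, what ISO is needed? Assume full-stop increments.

ISO 50

Aperture: f/2 → f/2.8 → f/4 → f/5.6 — 3 stops stopped down (darker).
Shutter speed: 1/60 → 1/30 → 1/15 → 1/8 → 1/4 → 1/2 → 1 — 6 stops longer (brighter).
Net change so far: 3 stops brighter. Offset with the ISO: 400 → 200 → 100 → 50.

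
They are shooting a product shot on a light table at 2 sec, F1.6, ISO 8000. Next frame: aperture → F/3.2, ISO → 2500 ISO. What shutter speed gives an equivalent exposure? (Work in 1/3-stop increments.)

Aperture: f/1.6 → f/1.8 → f/2 → f/2.2 → f/2.5 → f/2.8 → f/3.2 — 2 stops stopped down (darker).
ISO: 8000 → 6400 → 5000 → 4000 → 3200 → 2500 — 1 2/3 stops dropped (darker).
Net change so far: 3 2/3 stops darker. Offset with the shutter speed: 2 → 2.5 → 3.2 → 4 → 5 → 6 → 8 → 10 → 13 → 15 → 20 → 25.

25 s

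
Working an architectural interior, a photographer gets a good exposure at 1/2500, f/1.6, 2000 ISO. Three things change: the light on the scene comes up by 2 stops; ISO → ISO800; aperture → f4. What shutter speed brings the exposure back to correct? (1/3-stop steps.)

Scene light: 2 stops brighter.
ISO: 2000 → 1600 → 1250 → 1000 → 800 — 1 1/3 stops dropped (darker).
Aperture: f/1.6 → f/1.8 → f/2 → f/2.2 → f/2.5 → f/2.8 → f/3.2 → f/3.5 → f/4 — 2 2/3 stops smaller aperture (darker).
Net so far: 2 stops darker. Shutter speed: 1/2500 → 1/2000 → 1/1600 → 1/1250 → 1/1000 → 1/800 → 1/640.

1/640s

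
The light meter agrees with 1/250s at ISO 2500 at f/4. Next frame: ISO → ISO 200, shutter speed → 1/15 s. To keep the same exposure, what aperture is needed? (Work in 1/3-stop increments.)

f/4.5

ISO: 2500 → 2000 → 1600 → 1250 → 1000 → 800 → 640 → 500 → 400 → 320 → 250 → 200 — 3 2/3 stops dropped (darker).
Shutter speed: 1/250 → 1/200 → 1/160 → 1/125 → 1/100 → 1/80 → 1/60 → 1/50 → 1/40 → 1/30 → 1/25 → 1/20 → 1/15 — 4 stops slower (brighter).
Net change so far: 1/3 stop brighter. Offset with the aperture: f/4 → f/4.5.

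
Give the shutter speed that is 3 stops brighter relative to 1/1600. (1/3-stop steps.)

Shutter speed: 1/1600 → 1/1250 → 1/1000 → 1/800 → 1/640 → 1/500 → 1/400 → 1/320 → 1/250 → 1/200 — 3 stops longer (brighter).

1/200s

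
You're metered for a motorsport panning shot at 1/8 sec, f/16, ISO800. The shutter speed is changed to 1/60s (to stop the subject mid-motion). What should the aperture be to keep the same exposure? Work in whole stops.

Shutter speed: 1/8 → 1/15 → 1/30 → 1/60 — 3 stops shorter (darker).
Need 3 stops brighter from the aperture: f/16 → f/11 → f/8 → f/5.6.

f/5.6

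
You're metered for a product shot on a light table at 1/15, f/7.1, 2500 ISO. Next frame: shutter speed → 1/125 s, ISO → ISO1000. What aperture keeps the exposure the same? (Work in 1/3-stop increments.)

Shutter speed: 1/15 → 1/20 → 1/25 → 1/30 → 1/40 → 1/50 → 1/60 → 1/80 → 1/100 → 1/125 — 3 stops faster (darker).
ISO: 2500 → 2000 → 1600 → 1250 → 1000 — 1 1/3 stops dropped (darker).
Net change so far: 4 1/3 stops darker. Offset with the aperture: f/7.1 → f/6.3 → f/5.6 → f/5 → f/4.5 → f/4 → f/3.5 → f/3.2 → f/2.8 → f/2.5 → f/2.2 → f/2 → f/1.8 → f/1.6.

f/1.6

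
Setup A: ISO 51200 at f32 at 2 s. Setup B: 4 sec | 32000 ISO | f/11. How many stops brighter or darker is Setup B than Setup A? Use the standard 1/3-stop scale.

3 1/3 stops brighter

Aperture: f/32 → f/29 → f/25 → f/22 → f/20 → f/18 → f/16 → f/14 → f/13 → f/11 — 3 stops opened up (brighter).
Shutter speed: 2 → 2.5 → 3.2 → 4 — 1 stop longer (brighter).
ISO: 51200 → 40000 → 32000 — 2/3 stop lower (darker).
Net: +3 +1 −2/3 = +3 1/3 stops.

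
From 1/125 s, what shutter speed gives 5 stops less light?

1/4000s

Shutter speed: 1/125 → 1/250 → 1/500 → 1/1000 → 1/2000 → 1/4000 — 5 stops shorter (darker).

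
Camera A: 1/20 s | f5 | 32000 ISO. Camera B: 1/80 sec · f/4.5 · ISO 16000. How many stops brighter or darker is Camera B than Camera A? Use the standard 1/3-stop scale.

Aperture: f/5 → f/4.5 — 1/3 stop larger aperture (brighter).
Shutter speed: 1/20 → 1/25 → 1/30 → 1/40 → 1/50 → 1/60 → 1/80 — 2 stops faster (darker).
ISO: 32000 → 25600 → 20000 → 16000 — 1 stop lower (darker).
Net: +1/3 −2 −1 = −2 2/3 stops.

2 2/3 stops darker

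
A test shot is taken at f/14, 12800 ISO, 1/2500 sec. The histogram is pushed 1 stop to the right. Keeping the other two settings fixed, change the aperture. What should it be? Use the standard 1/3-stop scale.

f/20

Overexposed by 1 stop → need 1 stop darker.
Aperture: f/14 → f/16 → f/18 → f/20.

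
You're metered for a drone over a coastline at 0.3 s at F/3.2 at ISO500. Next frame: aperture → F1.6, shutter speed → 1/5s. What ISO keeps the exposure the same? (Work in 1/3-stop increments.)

Aperture: f/3.2 → f/2.8 → f/2.5 → f/2.2 → f/2 → f/1.8 → f/1.6 — 2 stops wider (brighter).
Shutter speed: 0.3 → 1/4 → 1/5 — 2/3 stop shorter (darker).
Net change so far: 1 1/3 stops brighter. Offset with the ISO: 500 → 400 → 320 → 250 → 200.

ISO 200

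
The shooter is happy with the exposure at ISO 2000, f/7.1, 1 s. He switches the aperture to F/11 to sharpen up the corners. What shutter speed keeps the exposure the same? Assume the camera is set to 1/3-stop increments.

Aperture: f/7.1 → f/8 → f/9 → f/10 → f/11 — 1 1/3 stops stopped down (darker).
Need 1 1/3 stops brighter from the shutter speed: 1 → 1.3 → 1.6 → 2 → 2.5.

2.5 s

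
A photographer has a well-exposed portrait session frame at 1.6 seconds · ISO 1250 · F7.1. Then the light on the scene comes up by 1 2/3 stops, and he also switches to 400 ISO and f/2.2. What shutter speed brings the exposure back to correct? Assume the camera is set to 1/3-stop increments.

Scene light: 1 2/3 stops brighter.
ISO: 1250 → 1000 → 800 → 640 → 500 → 400 — 1 2/3 stops lower (darker).
Aperture: f/7.1 → f/6.3 → f/5.6 → f/5 → f/4.5 → f/4 → f/3.5 → f/3.2 → f/2.8 → f/2.5 → f/2.2 — 3 1/3 stops wider (brighter).
Net so far: 3 1/3 stops brighter. Shutter speed: 1.6 → 1.3 → 1 → 0.8 → 0.6 → 0.5 → 0.4 → 0.3 → 1/4 → 1/5 → 1/6.

1/6s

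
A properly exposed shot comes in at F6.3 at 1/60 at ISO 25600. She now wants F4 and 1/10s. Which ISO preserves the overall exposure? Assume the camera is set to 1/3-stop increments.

ISO 1600

Aperture: f/6.3 → f/5.6 → f/5 → f/4.5 → f/4 — 1 1/3 stops larger aperture (brighter).
Shutter speed: 1/60 → 1/50 → 1/40 → 1/30 → 1/25 → 1/20 → 1/15 → 1/13 → 1/10 — 2 2/3 stops longer (brighter).
Net change so far: 4 stops brighter. Offset with the ISO: 25600 → 20000 → 16000 → 12800 → 10000 → 8000 → 6400 → 5000 → 4000 → 3200 → 2500 → 2000 → 1600.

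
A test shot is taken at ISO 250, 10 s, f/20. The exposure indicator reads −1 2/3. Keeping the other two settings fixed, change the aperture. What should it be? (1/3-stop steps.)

Underexposed by 1 2/3 stops → need 1 2/3 stops brighter.
Aperture: f/20 → f/18 → f/16 → f/14 → f/13 → f/11.

f/11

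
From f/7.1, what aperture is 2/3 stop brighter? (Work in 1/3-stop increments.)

Aperture: f/7.1 → f/6.3 → f/5.6 — 2/3 stop wider (brighter).

f/5.6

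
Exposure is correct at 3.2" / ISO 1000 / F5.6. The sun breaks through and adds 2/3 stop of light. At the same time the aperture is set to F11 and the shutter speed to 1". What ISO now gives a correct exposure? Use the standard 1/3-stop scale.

Scene light: 2/3 stop brighter.
Aperture: f/5.6 → f/6.3 → f/7.1 → f/8 → f/9 → f/10 → f/11 — 2 stops narrower (darker).
Shutter speed: 3.2 → 2.5 → 2 → 1.6 → 1.3 → 1 — 1 2/3 stops faster (darker).
Net so far: 3 stops darker. ISO: 1000 → 1250 → 1600 → 2000 → 2500 → 3200 → 4000 → 5000 → 6400 → 8000.

ISO 8000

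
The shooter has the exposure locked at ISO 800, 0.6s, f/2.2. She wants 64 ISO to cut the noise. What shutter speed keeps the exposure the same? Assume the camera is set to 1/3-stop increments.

8 s

ISO: 800 → 640 → 500 → 400 → 320 → 250 → 200 → 160 → 125 → 100 → 80 → 64 — 3 2/3 stops lower (darker).
Need 3 2/3 stops brighter from the shutter speed: 0.6 → 0.8 → 1 → 1.3 → 1.6 → 2 → 2.5 → 3.2 → 4 → 5 → 6 → 8.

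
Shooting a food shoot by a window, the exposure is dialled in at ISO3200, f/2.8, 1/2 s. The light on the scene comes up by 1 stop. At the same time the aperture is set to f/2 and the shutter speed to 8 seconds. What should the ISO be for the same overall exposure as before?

ISO 50

Scene light: 1 stop brighter.
Aperture: f/2.8 → f/2 — 1 stop larger aperture (brighter).
Shutter speed: 1/2 → 1 → 2 → 4 → 8 — 4 stops slower (brighter).
Net so far: 6 stops brighter. ISO: 3200 → 1600 → 800 → 400 → 200 → 100 → 50.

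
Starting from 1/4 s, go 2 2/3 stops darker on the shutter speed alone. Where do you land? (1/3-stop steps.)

Shutter speed: 1/4 → 1/5 → 1/6 → 1/8 → 1/10 → 1/13 → 1/15 → 1/20 → 1/25 — 2 2/3 stops shorter (darker).

1/25s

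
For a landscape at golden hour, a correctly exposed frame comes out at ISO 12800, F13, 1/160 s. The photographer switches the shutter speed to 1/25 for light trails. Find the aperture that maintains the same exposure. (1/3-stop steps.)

Shutter speed: 1/160 → 1/125 → 1/100 → 1/80 → 1/60 → 1/50 → 1/40 → 1/30 → 1/25 — 2 2/3 stops slower (brighter).
Need 2 2/3 stops darker from the aperture: f/13 → f/14 → f/16 → f/18 → f/20 → f/22 → f/25 → f/29 → f/32.

f/32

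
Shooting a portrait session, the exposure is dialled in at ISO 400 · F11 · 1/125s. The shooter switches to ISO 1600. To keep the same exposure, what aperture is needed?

ISO: 400 → 800 → 1600 — 2 stops higher (brighter).
Need 2 stops darker from the aperture: f/11 → f/16 → f/22.

f/22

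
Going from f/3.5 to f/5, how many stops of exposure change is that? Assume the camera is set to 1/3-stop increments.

1 stop

f/3.5 → f/4 → f/4.5 → f/5 — count the steps: 3 third-stops = 1 stop.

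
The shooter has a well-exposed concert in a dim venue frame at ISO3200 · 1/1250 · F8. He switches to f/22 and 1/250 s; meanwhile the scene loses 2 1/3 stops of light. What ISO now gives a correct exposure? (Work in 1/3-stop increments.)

Scene light: 2 1/3 stops darker.
Aperture: f/8 → f/9 → f/10 → f/11 → f/13 → f/14 → f/16 → f/18 → f/20 → f/22 — 3 stops smaller aperture (darker).
Shutter speed: 1/1250 → 1/1000 → 1/800 → 1/640 → 1/500 → 1/400 → 1/320 → 1/250 — 2 1/3 stops slower (brighter).
Net so far: 3 stops darker. ISO: 3200 → 4000 → 5000 → 6400 → 8000 → 10000 → 12800 → 16000 → 20000 → 25600.

ISO 25600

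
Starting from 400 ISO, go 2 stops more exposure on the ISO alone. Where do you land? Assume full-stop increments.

ISO 1600

ISO: 400 → 800 → 1600 — 2 stops raised (brighter).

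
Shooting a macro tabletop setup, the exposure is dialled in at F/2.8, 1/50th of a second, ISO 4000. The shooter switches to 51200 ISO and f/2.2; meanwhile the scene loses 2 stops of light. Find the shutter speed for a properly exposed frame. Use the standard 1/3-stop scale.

1/250s

Scene light: 2 stops darker.
ISO: 4000 → 5000 → 6400 → 8000 → 10000 → 12800 → 16000 → 20000 → 25600 → 32000 → 40000 → 51200 — 3 2/3 stops higher (brighter).
Aperture: f/2.8 → f/2.5 → f/2.2 — 2/3 stop larger aperture (brighter).
Net so far: 2 1/3 stops brighter. Shutter speed: 1/50 → 1/60 → 1/80 → 1/100 → 1/125 → 1/160 → 1/200 → 1/250.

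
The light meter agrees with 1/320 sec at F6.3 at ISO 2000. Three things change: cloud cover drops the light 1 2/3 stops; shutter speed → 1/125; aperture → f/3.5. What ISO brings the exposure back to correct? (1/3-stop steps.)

Scene light: 1 2/3 stops darker.
Shutter speed: 1/320 → 1/250 → 1/200 → 1/160 → 1/125 — 1 1/3 stops slower (brighter).
Aperture: f/6.3 → f/5.6 → f/5 → f/4.5 → f/4 → f/3.5 — 1 2/3 stops opened up (brighter).
Net so far: 1 1/3 stops brighter. ISO: 2000 → 1600 → 1250 → 1000 → 800.

ISO 800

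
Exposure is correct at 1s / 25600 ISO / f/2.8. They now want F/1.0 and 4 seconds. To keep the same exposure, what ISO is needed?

Aperture: f/2.8 → f/2 → f/1.4 → f/1.0 — 3 stops opened up (brighter).
Shutter speed: 1 → 2 → 4 — 2 stops longer (brighter).
Net change so far: 5 stops brighter. Offset with the ISO: 25600 → 12800 → 6400 → 3200 → 1600 → 800.

ISO 800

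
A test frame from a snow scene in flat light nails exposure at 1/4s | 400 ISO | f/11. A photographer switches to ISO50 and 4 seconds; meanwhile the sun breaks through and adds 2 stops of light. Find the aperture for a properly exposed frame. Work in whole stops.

f/32

Scene light: 2 stops brighter.
ISO: 400 → 200 → 100 → 50 — 3 stops dropped (darker).
Shutter speed: 1/4 → 1/2 → 1 → 2 → 4 — 4 stops longer (brighter).
Net so far: 3 stops brighter. Aperture: f/11 → f/16 → f/22 → f/32.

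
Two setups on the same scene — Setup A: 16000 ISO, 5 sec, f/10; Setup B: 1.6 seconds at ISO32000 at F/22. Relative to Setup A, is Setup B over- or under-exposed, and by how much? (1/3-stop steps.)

3 stops darker

Aperture: f/10 → f/11 → f/13 → f/14 → f/16 → f/18 → f/20 → f/22 — 2 1/3 stops narrower (darker).
Shutter speed: 5 → 4 → 3.2 → 2.5 → 2 → 1.6 — 1 2/3 stops shorter (darker).
ISO: 16000 → 20000 → 25600 → 32000 — 1 stop raised (brighter).
Net: −2 1/3 −1 2/3 +1 = −3 stops.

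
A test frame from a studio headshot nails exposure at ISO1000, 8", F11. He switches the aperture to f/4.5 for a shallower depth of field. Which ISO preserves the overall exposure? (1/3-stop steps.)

Aperture: f/11 → f/10 → f/9 → f/8 → f/7.1 → f/6.3 → f/5.6 → f/5 → f/4.5 — 2 2/3 stops wider (brighter).
Need 2 2/3 stops darker from the ISO: 1000 → 800 → 640 → 500 → 400 → 320 → 250 → 200 → 160.

ISO 160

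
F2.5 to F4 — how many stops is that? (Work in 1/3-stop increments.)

1 1/3 stops

f/2.5 → f/2.8 → f/3.2 → f/3.5 → f/4 — count the steps: 4 third-stops = 1 1/3 stops.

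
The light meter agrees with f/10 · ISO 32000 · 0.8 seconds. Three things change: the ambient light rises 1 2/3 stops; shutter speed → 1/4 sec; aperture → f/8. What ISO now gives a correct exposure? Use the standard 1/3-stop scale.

ISO 20000

Scene light: 1 2/3 stops brighter.
Shutter speed: 0.8 → 0.6 → 0.5 → 0.4 → 0.3 → 1/4 — 1 2/3 stops shorter (darker).
Aperture: f/10 → f/9 → f/8 — 2/3 stop wider (brighter).
Net so far: 2/3 stop brighter. ISO: 32000 → 25600 → 20000.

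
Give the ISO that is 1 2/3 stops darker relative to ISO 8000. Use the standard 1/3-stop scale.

ISO: 8000 → 6400 → 5000 → 4000 → 3200 → 2500 — 1 2/3 stops lower (darker).

ISO 2500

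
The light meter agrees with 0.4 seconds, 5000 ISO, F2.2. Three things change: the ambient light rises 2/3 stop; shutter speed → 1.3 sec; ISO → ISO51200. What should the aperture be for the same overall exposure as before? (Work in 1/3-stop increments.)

f/16

Scene light: 2/3 stop brighter.
Shutter speed: 0.4 → 0.5 → 0.6 → 0.8 → 1 → 1.3 — 1 2/3 stops slower (brighter).
ISO: 5000 → 6400 → 8000 → 10000 → 12800 → 16000 → 20000 → 25600 → 32000 → 40000 → 51200 — 3 1/3 stops higher (brighter).
Net so far: 5 2/3 stops brighter. Aperture: f/2.2 → f/2.5 → f/2.8 → f/3.2 → f/3.5 → f/4 → f/4.5 → f/5 → f/5.6 → f/6.3 → f/7.1 → f/8 → f/9 → f/10 → f/11 → f/13 → f/14 → f/16.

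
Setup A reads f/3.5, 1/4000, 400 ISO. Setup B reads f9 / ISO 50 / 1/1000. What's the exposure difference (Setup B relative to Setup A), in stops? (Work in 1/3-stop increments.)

Aperture: f/3.5 → f/4 → f/4.5 → f/5 → f/5.6 → f/6.3 → f/7.1 → f/8 → f/9 — 2 2/3 stops stopped down (darker).
Shutter speed: 1/4000 → 1/3200 → 1/2500 → 1/2000 → 1/1600 → 1/1250 → 1/1000 — 2 stops longer (brighter).
ISO: 400 → 320 → 250 → 200 → 160 → 125 → 100 → 80 → 64 → 50 — 3 stops lower (darker).
Net: −2 2/3 +2 −3 = −3 2/3 stops.

3 2/3 stops darker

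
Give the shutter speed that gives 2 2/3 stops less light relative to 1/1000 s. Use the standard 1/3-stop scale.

Shutter speed: 1/1000 → 1/1250 → 1/1600 → 1/2000 → 1/2500 → 1/3200 → 1/4000 → 1/5000 → 1/6400 — 2 2/3 stops faster (darker).

1/6400s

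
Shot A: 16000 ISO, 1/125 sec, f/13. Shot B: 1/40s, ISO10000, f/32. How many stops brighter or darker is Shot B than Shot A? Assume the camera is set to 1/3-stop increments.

1 2/3 stops darker

Aperture: f/13 → f/14 → f/16 → f/18 → f/20 → f/22 → f/25 → f/29 → f/32 — 2 2/3 stops narrower (darker).
Shutter speed: 1/125 → 1/100 → 1/80 → 1/60 → 1/50 → 1/40 — 1 2/3 stops longer (brighter).
ISO: 16000 → 12800 → 10000 — 2/3 stop dropped (darker).
Net: −2 2/3 +1 2/3 −2/3 = −1 2/3 stops.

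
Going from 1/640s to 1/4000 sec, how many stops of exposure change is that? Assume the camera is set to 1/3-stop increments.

2 2/3 stops

1/640 → 1/800 → 1/1000 → 1/1250 → 1/1600 → 1/2000 → 1/2500 → 1/3200 → 1/4000 — count the steps: 8 third-stops = 2 2/3 stops.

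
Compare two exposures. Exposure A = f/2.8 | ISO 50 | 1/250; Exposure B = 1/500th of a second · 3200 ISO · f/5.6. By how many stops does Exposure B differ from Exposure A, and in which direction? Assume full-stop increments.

Aperture: f/2.8 → f/4 → f/5.6 — 2 stops stopped down (darker).
Shutter speed: 1/250 → 1/500 — 1 stop faster (darker).
ISO: 50 → 100 → 200 → 400 → 800 → 1600 → 3200 — 6 stops higher (brighter).
Net: −2 −1 +6 = +3 stops.

3 stops brighter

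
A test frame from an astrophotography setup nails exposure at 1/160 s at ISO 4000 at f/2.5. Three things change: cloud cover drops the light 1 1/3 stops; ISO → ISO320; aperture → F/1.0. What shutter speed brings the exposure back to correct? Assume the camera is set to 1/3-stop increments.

1/30s

Scene light: 1 1/3 stops darker.
ISO: 4000 → 3200 → 2500 → 2000 → 1600 → 1250 → 1000 → 800 → 640 → 500 → 400 → 320 — 3 2/3 stops lower (darker).
Aperture: f/2.5 → f/2.2 → f/2 → f/1.8 → f/1.6 → f/1.4 → f/1.2 → f/1.1 → f/1.0 — 2 2/3 stops larger aperture (brighter).
Net so far: 2 1/3 stops darker. Shutter speed: 1/160 → 1/125 → 1/100 → 1/80 → 1/60 → 1/50 → 1/40 → 1/30.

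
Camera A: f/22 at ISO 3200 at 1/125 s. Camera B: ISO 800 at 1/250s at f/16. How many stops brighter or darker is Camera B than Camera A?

2 stops darker

Aperture: f/22 → f/16 — 1 stop larger aperture (brighter).
Shutter speed: 1/125 → 1/250 — 1 stop shorter (darker).
ISO: 3200 → 1600 → 800 — 2 stops dropped (darker).
Net: +1 −1 −2 = −2 stops.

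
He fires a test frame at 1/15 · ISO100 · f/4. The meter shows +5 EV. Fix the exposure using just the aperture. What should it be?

f/22

Overexposed by 5 stops → need 5 stops darker.
Aperture: f/4 → f/5.6 → f/8 → f/11 → f/16 → f/22.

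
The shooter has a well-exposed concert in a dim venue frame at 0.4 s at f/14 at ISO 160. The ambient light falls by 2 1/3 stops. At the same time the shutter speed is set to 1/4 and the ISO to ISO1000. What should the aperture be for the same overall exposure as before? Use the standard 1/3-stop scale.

Scene light: 2 1/3 stops darker.
Shutter speed: 0.4 → 0.3 → 1/4 — 2/3 stop faster (darker).
ISO: 160 → 200 → 250 → 320 → 400 → 500 → 640 → 800 → 1000 — 2 2/3 stops higher (brighter).
Net so far: 1/3 stop darker. Aperture: f/14 → f/13.

f/13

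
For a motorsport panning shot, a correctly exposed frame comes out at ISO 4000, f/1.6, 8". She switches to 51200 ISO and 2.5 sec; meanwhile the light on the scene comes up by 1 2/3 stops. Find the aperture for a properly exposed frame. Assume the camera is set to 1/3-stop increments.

Scene light: 1 2/3 stops brighter.
ISO: 4000 → 5000 → 6400 → 8000 → 10000 → 12800 → 16000 → 20000 → 25600 → 32000 → 40000 → 51200 — 3 2/3 stops raised (brighter).
Shutter speed: 8 → 6 → 5 → 4 → 3.2 → 2.5 — 1 2/3 stops faster (darker).
Net so far: 3 2/3 stops brighter. Aperture: f/1.6 → f/1.8 → f/2 → f/2.2 → f/2.5 → f/2.8 → f/3.2 → f/3.5 → f/4 → f/4.5 → f/5 → f/5.6.

f/5.6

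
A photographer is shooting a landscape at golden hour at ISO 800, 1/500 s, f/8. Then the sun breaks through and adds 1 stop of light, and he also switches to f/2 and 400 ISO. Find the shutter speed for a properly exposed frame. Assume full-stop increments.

1/8000s

Scene light: 1 stop brighter.
Aperture: f/8 → f/5.6 → f/4 → f/2.8 → f/2 — 4 stops wider (brighter).
ISO: 800 → 400 — 1 stop dropped (darker).
Net so far: 4 stops brighter. Shutter speed: 1/500 → 1/1000 → 1/2000 → 1/4000 → 1/8000.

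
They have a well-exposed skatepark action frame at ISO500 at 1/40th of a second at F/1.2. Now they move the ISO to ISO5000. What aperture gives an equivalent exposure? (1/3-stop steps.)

f/4

ISO: 500 → 640 → 800 → 1000 → 1250 → 1600 → 2000 → 2500 → 3200 → 4000 → 5000 — 3 1/3 stops higher (brighter).
Need 3 1/3 stops darker from the aperture: f/1.2 → f/1.4 → f/1.6 → f/1.8 → f/2 → f/2.2 → f/2.5 → f/2.8 → f/3.2 → f/3.5 → f/4.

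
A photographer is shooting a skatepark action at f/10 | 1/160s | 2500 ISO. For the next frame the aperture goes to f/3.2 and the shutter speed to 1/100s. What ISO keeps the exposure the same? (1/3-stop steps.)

Aperture: f/10 → f/9 → f/8 → f/7.1 → f/6.3 → f/5.6 → f/5 → f/4.5 → f/4 → f/3.5 → f/3.2 — 3 1/3 stops larger aperture (brighter).
Shutter speed: 1/160 → 1/125 → 1/100 — 2/3 stop slower (brighter).
Net change so far: 4 stops brighter. Offset with the ISO: 2500 → 2000 → 1600 → 1250 → 1000 → 800 → 640 → 500 → 400 → 320 → 250 → 200 → 160.

ISO 160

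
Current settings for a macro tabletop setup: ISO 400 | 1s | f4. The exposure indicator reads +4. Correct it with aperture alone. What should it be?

Overexposed by 4 stops → need 4 stops darker.
Aperture: f/4 → f/5.6 → f/8 → f/11 → f/16.

f/16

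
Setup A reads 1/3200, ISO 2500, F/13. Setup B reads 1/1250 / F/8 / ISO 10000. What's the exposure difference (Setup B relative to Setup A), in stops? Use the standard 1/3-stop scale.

Aperture: f/13 → f/11 → f/10 → f/9 → f/8 — 1 1/3 stops opened up (brighter).
Shutter speed: 1/3200 → 1/2500 → 1/2000 → 1/1600 → 1/1250 — 1 1/3 stops slower (brighter).
ISO: 2500 → 3200 → 4000 → 5000 → 6400 → 8000 → 10000 — 2 stops higher (brighter).
Net: +1 1/3 +1 1/3 +2 = +4 2/3 stops.

4 2/3 stops brighter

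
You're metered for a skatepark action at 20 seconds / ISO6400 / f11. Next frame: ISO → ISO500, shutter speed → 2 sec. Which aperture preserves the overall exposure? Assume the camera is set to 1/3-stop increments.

ISO: 6400 → 5000 → 4000 → 3200 → 2500 → 2000 → 1600 → 1250 → 1000 → 800 → 640 → 500 — 3 2/3 stops lower (darker).
Shutter speed: 20 → 15 → 13 → 10 → 8 → 6 → 5 → 4 → 3.2 → 2.5 → 2 — 3 1/3 stops shorter (darker).
Net change so far: 7 stops darker. Offset with the aperture: f/11 → f/10 → f/9 → f/8 → f/7.1 → f/6.3 → f/5.6 → f/5 → f/4.5 → f/4 → f/3.5 → f/3.2 → f/2.8 → f/2.5 → f/2.2 → f/2 → f/1.8 → f/1.6 → f/1.4 → f/1.2 → f/1.1 → f/1.0.

f/1.0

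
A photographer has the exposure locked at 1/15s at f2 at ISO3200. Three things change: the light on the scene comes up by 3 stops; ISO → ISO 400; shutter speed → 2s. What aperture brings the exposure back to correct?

Scene light: 3 stops brighter.
ISO: 3200 → 1600 → 800 → 400 — 3 stops lower (darker).
Shutter speed: 1/15 → 1/8 → 1/4 → 1/2 → 1 → 2 — 5 stops longer (brighter).
Net so far: 5 stops brighter. Aperture: f/2 → f/2.8 → f/4 → f/5.6 → f/8 → f/11.

f/11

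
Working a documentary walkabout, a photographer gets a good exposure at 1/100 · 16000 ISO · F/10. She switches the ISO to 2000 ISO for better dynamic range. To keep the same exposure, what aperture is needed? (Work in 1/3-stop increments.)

f/3.5

ISO: 16000 → 12800 → 10000 → 8000 → 6400 → 5000 → 4000 → 3200 → 2500 → 2000 — 3 stops dropped (darker).
Need 3 stops brighter from the aperture: f/10 → f/9 → f/8 → f/7.1 → f/6.3 → f/5.6 → f/5 → f/4.5 → f/4 → f/3.5.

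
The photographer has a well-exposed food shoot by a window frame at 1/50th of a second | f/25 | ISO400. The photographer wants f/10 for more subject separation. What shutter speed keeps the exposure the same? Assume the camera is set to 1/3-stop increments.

Aperture: f/25 → f/22 → f/20 → f/18 → f/16 → f/14 → f/13 → f/11 → f/10 — 2 2/3 stops opened up (brighter).
Need 2 2/3 stops darker from the shutter speed: 1/50 → 1/60 → 1/80 → 1/100 → 1/125 → 1/160 → 1/200 → 1/250 → 1/320.

1/320s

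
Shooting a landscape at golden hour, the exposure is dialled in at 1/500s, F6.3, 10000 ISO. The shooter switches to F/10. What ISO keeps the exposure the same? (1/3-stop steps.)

ISO 25600

Aperture: f/6.3 → f/7.1 → f/8 → f/9 → f/10 — 1 1/3 stops narrower (darker).
Need 1 1/3 stops brighter from the ISO: 10000 → 12800 → 16000 → 20000 → 25600.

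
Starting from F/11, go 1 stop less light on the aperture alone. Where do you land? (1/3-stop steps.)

f/16

Aperture: f/11 → f/13 → f/14 → f/16 — 1 stop smaller aperture (darker).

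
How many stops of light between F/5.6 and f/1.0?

5 stops

f/5.6 → f/4 → f/2.8 → f/2 → f/1.4 → f/1.0 — count the steps: 5 stops.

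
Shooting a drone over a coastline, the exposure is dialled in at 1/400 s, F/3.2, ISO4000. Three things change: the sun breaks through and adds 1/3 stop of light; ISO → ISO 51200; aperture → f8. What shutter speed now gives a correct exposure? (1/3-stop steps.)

1/1000s

Scene light: 1/3 stop brighter.
ISO: 4000 → 5000 → 6400 → 8000 → 10000 → 12800 → 16000 → 20000 → 25600 → 32000 → 40000 → 51200 — 3 2/3 stops higher (brighter).
Aperture: f/3.2 → f/3.5 → f/4 → f/4.5 → f/5 → f/5.6 → f/6.3 → f/7.1 → f/8 — 2 2/3 stops stopped down (darker).
Net so far: 1 1/3 stops brighter. Shutter speed: 1/400 → 1/500 → 1/640 → 1/800 → 1/1000.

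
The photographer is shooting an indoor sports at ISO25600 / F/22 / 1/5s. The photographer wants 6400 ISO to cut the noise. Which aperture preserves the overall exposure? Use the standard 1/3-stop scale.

f/11

ISO: 25600 → 20000 → 16000 → 12800 → 10000 → 8000 → 6400 — 2 stops lower (darker).
Need 2 stops brighter from the aperture: f/22 → f/20 → f/18 → f/16 → f/14 → f/13 → f/11.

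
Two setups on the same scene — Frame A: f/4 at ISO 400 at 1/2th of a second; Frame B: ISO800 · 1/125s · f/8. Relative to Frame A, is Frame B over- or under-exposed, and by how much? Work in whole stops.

7 stops darker

Aperture: f/4 → f/5.6 → f/8 — 2 stops smaller aperture (darker).
Shutter speed: 1/2 → 1/4 → 1/8 → 1/15 → 1/30 → 1/60 → 1/125 — 6 stops faster (darker).
ISO: 400 → 800 — 1 stop raised (brighter).
Net: −2 −6 +1 = −7 stops.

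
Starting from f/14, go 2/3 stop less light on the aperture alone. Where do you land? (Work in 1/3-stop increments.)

Aperture: f/14 → f/16 → f/18 — 2/3 stop stopped down (darker).

f/18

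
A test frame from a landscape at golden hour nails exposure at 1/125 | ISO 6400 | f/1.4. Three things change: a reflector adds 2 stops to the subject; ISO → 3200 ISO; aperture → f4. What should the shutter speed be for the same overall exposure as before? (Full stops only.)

Scene light: 2 stops brighter.
ISO: 6400 → 3200 — 1 stop dropped (darker).
Aperture: f/1.4 → f/2 → f/2.8 → f/4 — 3 stops narrower (darker).
Net so far: 2 stops darker. Shutter speed: 1/125 → 1/60 → 1/30.

1/30s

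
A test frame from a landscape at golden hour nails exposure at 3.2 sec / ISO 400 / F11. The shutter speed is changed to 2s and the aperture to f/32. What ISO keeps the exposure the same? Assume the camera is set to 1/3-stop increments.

Shutter speed: 3.2 → 2.5 → 2 — 2/3 stop shorter (darker).
Aperture: f/11 → f/13 → f/14 → f/16 → f/18 → f/20 → f/22 → f/25 → f/29 → f/32 — 3 stops narrower (darker).
Net change so far: 3 2/3 stops darker. Offset with the ISO: 400 → 500 → 640 → 800 → 1000 → 1250 → 1600 → 2000 → 2500 → 3200 → 4000 → 5000.

ISO 5000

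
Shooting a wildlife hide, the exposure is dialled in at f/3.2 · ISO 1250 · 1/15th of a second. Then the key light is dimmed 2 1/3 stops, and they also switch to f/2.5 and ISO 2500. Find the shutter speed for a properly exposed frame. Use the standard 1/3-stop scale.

1/10s

Scene light: 2 1/3 stops darker.
Aperture: f/3.2 → f/2.8 → f/2.5 — 2/3 stop wider (brighter).
ISO: 1250 → 1600 → 2000 → 2500 — 1 stop higher (brighter).
Net so far: 2/3 stop darker. Shutter speed: 1/15 → 1/13 → 1/10.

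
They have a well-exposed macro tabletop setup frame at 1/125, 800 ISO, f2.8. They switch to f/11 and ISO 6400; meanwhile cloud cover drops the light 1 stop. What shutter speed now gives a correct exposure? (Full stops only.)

1/30s

Scene light: 1 stop darker.
Aperture: f/2.8 → f/4 → f/5.6 → f/8 → f/11 — 4 stops smaller aperture (darker).
ISO: 800 → 1600 → 3200 → 6400 — 3 stops higher (brighter).
Net so far: 2 stops darker. Shutter speed: 1/125 → 1/60 → 1/30.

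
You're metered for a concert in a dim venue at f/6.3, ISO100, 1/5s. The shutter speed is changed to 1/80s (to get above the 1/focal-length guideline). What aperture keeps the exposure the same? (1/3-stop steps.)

Shutter speed: 1/5 → 1/6 → 1/8 → 1/10 → 1/13 → 1/15 → 1/20 → 1/25 → 1/30 → 1/40 → 1/50 → 1/60 → 1/80 — 4 stops faster (darker).
Need 4 stops brighter from the aperture: f/6.3 → f/5.6 → f/5 → f/4.5 → f/4 → f/3.5 → f/3.2 → f/2.8 → f/2.5 → f/2.2 → f/2 → f/1.8 → f/1.6.

f/1.6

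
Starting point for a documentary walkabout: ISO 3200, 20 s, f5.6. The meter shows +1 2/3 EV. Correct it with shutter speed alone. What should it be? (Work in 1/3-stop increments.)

6 s

Overexposed by 1 2/3 stops → need 1 2/3 stops darker.
Shutter speed: 20 → 15 → 13 → 10 → 8 → 6.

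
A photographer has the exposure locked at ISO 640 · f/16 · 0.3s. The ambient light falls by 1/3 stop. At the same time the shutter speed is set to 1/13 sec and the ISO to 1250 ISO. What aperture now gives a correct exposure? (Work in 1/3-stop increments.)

f/10

Scene light: 1/3 stop darker.
Shutter speed: 0.3 → 1/4 → 1/5 → 1/6 → 1/8 → 1/10 → 1/13 — 2 stops shorter (darker).
ISO: 640 → 800 → 1000 → 1250 — 1 stop higher (brighter).
Net so far: 1 1/3 stops darker. Aperture: f/16 → f/14 → f/13 → f/11 → f/10.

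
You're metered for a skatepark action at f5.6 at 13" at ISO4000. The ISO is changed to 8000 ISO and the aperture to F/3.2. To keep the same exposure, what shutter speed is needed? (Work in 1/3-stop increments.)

ISO: 4000 → 5000 → 6400 → 8000 — 1 stop raised (brighter).
Aperture: f/5.6 → f/5 → f/4.5 → f/4 → f/3.5 → f/3.2 — 1 2/3 stops larger aperture (brighter).
Net change so far: 2 2/3 stops brighter. Offset with the shutter speed: 13 → 10 → 8 → 6 → 5 → 4 → 3.2 → 2.5 → 2.

2 s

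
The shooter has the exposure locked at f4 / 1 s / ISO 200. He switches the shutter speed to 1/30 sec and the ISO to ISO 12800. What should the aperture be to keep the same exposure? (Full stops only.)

Shutter speed: 1 → 1/2 → 1/4 → 1/8 → 1/15 → 1/30 — 5 stops shorter (darker).
ISO: 200 → 400 → 800 → 1600 → 3200 → 6400 → 12800 — 6 stops higher (brighter).
Net change so far: 1 stop brighter. Offset with the aperture: f/4 → f/5.6.

f/5.6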